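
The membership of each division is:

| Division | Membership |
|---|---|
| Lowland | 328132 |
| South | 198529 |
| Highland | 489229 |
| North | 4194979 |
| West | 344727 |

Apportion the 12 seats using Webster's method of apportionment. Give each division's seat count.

Standard divisor 5555596/12 ≈ 462966.333; standard quotas: Lowland 0.709, South 0.429, Highland 1.057, North 9.061, West 0.745.
Rounding to the nearest integer gives Lowland 1, South 0, Highland 1, North 9, West 1 — total 12, matching the house size, so no adjustment is needed.

Lowland 1, South 0, Highland 1, North 9, West 1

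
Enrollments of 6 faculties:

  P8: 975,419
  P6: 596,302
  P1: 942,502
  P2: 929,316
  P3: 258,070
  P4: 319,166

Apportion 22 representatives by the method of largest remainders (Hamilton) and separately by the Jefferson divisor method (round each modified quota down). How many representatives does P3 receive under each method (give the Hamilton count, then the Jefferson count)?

2 and 1

Hamilton: P8 5, P6 3, P1 5, P2 5, P3 2, P4 2.
Jefferson: P8 6, P6 3, P1 5, P2 5, P3 1, P4 2.
P3 gets 2 under Hamilton and 1 under Jefferson.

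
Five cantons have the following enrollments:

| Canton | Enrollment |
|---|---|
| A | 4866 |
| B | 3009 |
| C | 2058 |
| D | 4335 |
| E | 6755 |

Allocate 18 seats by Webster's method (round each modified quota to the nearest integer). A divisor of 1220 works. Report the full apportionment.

With modified divisor 1220: modified quotas A 3.989, B 2.466, C 1.687, D 3.553, E 5.537.
Rounding to the nearest integer: A 4, B 2, C 2, D 4, E 6 (total 18).

A=4, B=2, C=2, D=4, E=6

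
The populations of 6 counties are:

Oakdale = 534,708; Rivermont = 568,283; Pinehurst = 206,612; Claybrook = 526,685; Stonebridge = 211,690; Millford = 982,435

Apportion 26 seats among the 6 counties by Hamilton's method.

Oakdale: 5, Rivermont: 5, Pinehurst: 2, Claybrook: 4, Stonebridge: 2, Millford: 8

Standard divisor: 3030413 ÷ 26 ≈ 116554.346.
Standard quotas: Oakdale 4.5876, Rivermont 4.8757, Pinehurst 1.7727, Claybrook 4.5188, Stonebridge 1.8162, Millford 8.4290.
Lower quotas: Oakdale 4, Rivermont 4, Pinehurst 1, Claybrook 4, Stonebridge 1, Millford 8 (sum 22, leaving 4 seats).
Remainders in descending order: Rivermont 0.8757, Stonebridge 0.8162, Pinehurst 0.7727, Oakdale 0.5876, Claybrook 0.5188, Millford 0.4290.
Largest remainders: Rivermont, Stonebridge, Pinehurst, Oakdale receive the extra seats.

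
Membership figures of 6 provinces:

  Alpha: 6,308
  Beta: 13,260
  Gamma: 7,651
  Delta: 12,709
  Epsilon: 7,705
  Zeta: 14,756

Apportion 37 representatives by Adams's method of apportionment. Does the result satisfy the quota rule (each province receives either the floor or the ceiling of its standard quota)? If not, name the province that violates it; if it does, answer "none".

Standard quotas: Alpha 3.741, Beta 7.864, Gamma 4.537, Delta 7.537, Epsilon 4.569, Zeta 8.751.
Adams allocation: Alpha 4, Beta 8, Gamma 5, Delta 7, Epsilon 5, Zeta 8.
Every allocation lies between the lower and upper quota.

none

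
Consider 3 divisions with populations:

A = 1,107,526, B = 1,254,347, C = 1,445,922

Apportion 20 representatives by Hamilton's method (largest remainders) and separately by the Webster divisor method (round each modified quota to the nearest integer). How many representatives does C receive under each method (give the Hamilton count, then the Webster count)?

8 and 7

Hamilton: A 6, B 6, C 8.
Webster: A 6, B 7, C 7.
C gets 8 under Hamilton and 7 under Webster.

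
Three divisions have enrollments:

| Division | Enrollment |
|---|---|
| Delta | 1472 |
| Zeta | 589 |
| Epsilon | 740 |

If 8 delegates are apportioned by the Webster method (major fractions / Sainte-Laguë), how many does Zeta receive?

Standard divisor 2801/8 ≈ 350.125; standard quotas: Delta 4.204, Zeta 1.682, Epsilon 2.114.
Rounding to the nearest integer gives Delta 4, Zeta 2, Epsilon 2 — total 8, matching the house size, so no adjustment is needed.
Zeta receives 2.

2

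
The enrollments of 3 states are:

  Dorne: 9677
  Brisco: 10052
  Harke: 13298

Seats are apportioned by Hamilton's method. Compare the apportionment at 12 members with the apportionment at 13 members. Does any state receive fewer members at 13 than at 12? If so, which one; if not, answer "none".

none

At 12 seats: Dorne 3, Brisco 4, Harke 5.
At 13 seats: Dorne 4, Brisco 4, Harke 5.
No state's allocation decreased.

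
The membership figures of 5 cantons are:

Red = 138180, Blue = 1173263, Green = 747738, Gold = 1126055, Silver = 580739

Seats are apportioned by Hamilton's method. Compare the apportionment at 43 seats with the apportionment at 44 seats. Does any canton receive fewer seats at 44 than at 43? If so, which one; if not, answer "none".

Red

At 43 seats: Red 2, Blue 13, Green 8, Gold 13, Silver 7.
At 44 seats: Red 1, Blue 14, Green 9, Gold 13, Silver 7.
Red drops from 2 to 1.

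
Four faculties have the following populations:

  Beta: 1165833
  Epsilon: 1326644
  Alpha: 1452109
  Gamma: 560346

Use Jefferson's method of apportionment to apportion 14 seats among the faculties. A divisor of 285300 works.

Beta 4, Epsilon 4, Alpha 5, Gamma 1

With modified divisor 285300: modified quotas Beta 4.086, Epsilon 4.650, Alpha 5.090, Gamma 1.964.
Rounding down: Beta 4, Epsilon 4, Alpha 5, Gamma 1 (total 14).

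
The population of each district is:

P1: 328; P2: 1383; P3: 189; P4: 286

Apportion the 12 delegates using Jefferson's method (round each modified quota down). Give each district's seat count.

P1 2, P2 8, P3 1, P4 1

Standard divisor 2186/12 ≈ 182.167; standard quotas: P1 1.801, P2 7.592, P3 1.038, P4 1.570.
Rounding down gives 1, 7, 1, 1 = 10 seats, so the divisor must be adjusted.
With modified divisor 160: modified quotas P1 2.050, P2 8.644, P3 1.181, P4 1.788.
Rounding down: P1 2, P2 8, P3 1, P4 1 (total 12).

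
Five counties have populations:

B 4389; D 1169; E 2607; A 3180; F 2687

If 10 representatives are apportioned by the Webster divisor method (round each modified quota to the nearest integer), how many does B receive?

Standard divisor 14032/10 ≈ 1403.2; standard quotas: B 3.128, D 0.833, E 1.858, A 2.266, F 1.915.
Rounding to the nearest integer gives B 3, D 1, E 2, A 2, F 2 — total 10, matching the house size, so no adjustment is needed.
B receives 3.

3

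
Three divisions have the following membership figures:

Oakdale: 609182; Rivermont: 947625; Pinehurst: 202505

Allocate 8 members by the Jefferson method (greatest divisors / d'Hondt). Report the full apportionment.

Standard divisor 1759312/8 ≈ 219914; standard quotas: Oakdale 2.770, Rivermont 4.309, Pinehurst 0.921.
Rounding down gives 2, 4, 0 = 6 seats, so the divisor must be adjusted.
With modified divisor 196000: modified quotas Oakdale 3.108, Rivermont 4.835, Pinehurst 1.033.
Rounding down: Oakdale 3, Rivermont 4, Pinehurst 1 (total 8).

Oakdale 3, Rivermont 4, Pinehurst 1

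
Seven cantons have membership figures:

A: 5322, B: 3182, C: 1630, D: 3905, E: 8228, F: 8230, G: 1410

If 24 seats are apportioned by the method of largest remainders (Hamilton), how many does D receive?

3

Standard divisor: 31907 ÷ 24 ≈ 1329.458.
Standard quotas: A 4.0031, B 2.3935, C 1.2261, D 2.9373, E 6.1890, F 6.1905, G 1.0606.
Lower quotas: A 4, B 2, C 1, D 2, E 6, F 6, G 1 (sum 22, leaving 2 seats).
Remainders in descending order: D 0.9373, B 0.3935, C 0.2261, F 0.1905, E 0.1890, G 0.0606, A 0.0031.
The surplus seats go to D, B.
D receives 3.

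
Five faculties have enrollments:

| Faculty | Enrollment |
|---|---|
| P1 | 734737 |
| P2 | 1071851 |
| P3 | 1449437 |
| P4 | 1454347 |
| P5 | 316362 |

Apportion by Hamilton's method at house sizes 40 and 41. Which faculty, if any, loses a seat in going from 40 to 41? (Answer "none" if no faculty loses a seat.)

At 40 seats: P1 6, P2 8, P3 12, P4 12, P5 2.
At 41 seats: P1 6, P2 9, P3 12, P4 12, P5 2.
No faculty's allocation decreased.

none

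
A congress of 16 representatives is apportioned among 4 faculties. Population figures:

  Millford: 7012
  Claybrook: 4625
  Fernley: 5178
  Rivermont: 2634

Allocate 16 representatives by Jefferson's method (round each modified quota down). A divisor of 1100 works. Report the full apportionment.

Millford 6; Claybrook 4; Fernley 4; Rivermont 2

With modified divisor 1100: modified quotas Millford 6.375, Claybrook 4.205, Fernley 4.707, Rivermont 2.395.
Rounding down: Millford 6, Claybrook 4, Fernley 4, Rivermont 2 (total 16).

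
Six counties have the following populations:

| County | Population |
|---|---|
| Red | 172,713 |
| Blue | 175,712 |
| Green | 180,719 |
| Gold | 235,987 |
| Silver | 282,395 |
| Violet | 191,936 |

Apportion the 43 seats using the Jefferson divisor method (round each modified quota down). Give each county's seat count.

Standard divisor 1239462/43 ≈ 28824.698; standard quotas: Red 5.992, Blue 6.096, Green 6.270, Gold 8.187, Silver 9.797, Violet 6.659.
Rounding down gives 5, 6, 6, 8, 9, 6 = 40 seats, so the divisor must be adjusted.
With modified divisor 26800: modified quotas Red 6.445, Blue 6.556, Green 6.743, Gold 8.805, Silver 10.537, Violet 7.162.
Rounding down: Red 6, Blue 6, Green 6, Gold 8, Silver 10, Violet 7 (total 43).

Red 6; Blue 6; Green 6; Gold 8; Silver 10; Violet 7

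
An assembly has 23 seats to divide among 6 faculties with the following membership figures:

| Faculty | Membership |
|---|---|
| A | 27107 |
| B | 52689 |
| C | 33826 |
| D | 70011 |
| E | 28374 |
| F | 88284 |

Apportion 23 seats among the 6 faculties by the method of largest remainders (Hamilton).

A=2; B=4; C=3; D=5; E=2; F=7

The standard divisor is 300291/23 ≈ 13056.13.
Standard quotas: A 2.0762, B 4.0356, C 2.5908, D 5.3623, E 2.1732, F 6.7619.
Lower quotas: A 2, B 4, C 2, D 5, E 2, F 6 (sum 21, leaving 2 seats).
Remainders in descending order: F 0.7619, C 0.5908, D 0.3623, E 0.1732, A 0.0762, B 0.0356.
The surplus seats go to F, C.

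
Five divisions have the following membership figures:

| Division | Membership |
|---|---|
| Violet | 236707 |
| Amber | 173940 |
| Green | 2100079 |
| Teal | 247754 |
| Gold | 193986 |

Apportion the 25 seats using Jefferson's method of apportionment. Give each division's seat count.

Violet: 2, Amber: 1, Green: 19, Teal: 2, Gold: 1

Standard divisor 2952466/25 ≈ 118098.64; standard quotas: Violet 2.004, Amber 1.473, Green 17.782, Teal 2.098, Gold 1.643.
Rounding down gives 2, 1, 17, 2, 1 = 23 seats, so the divisor must be adjusted.
With modified divisor 107800: modified quotas Violet 2.196, Amber 1.614, Green 19.481, Teal 2.298, Gold 1.799.
Rounding down: Violet 2, Amber 1, Green 19, Teal 2, Gold 1 (total 25).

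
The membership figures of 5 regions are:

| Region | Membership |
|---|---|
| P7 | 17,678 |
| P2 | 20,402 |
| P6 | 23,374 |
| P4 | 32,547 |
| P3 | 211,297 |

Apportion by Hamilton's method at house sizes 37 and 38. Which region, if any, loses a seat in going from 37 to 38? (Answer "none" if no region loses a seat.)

At 37 seats: P7 2, P2 2, P6 3, P4 4, P3 26.
At 38 seats: P7 2, P2 3, P6 3, P4 4, P3 26.
No region's allocation decreased.

none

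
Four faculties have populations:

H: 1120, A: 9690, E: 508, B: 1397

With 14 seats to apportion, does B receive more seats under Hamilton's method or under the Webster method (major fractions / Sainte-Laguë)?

Hamilton: H 1, A 11, E 1, B 1.
Webster: H 1, A 10, E 1, B 2.
B gets 1 under Hamilton and 2 under Webster.

Webster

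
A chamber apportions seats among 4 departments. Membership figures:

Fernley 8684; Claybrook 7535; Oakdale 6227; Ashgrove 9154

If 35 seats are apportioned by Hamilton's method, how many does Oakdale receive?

7

The standard divisor is 31600/35 ≈ 902.857.
Standard quotas: Fernley 9.6184, Claybrook 8.3457, Oakdale 6.8970, Ashgrove 10.1389.
Lower quotas: Fernley 9, Claybrook 8, Oakdale 6, Ashgrove 10 (sum 33, leaving 2 seats).
Remainders in descending order: Oakdale 0.8970, Fernley 0.6184, Claybrook 0.3457, Ashgrove 0.1389.
Largest remainders: Oakdale, Fernley receive the extra seats.
Oakdale receives 7.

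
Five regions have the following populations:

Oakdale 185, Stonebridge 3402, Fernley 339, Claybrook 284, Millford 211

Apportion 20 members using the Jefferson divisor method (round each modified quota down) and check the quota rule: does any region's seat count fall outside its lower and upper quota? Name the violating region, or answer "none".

Stonebridge

Standard quotas: Oakdale 0.837, Stonebridge 15.390, Fernley 1.534, Claybrook 1.285, Millford 0.955.
Jefferson allocation: Oakdale 0, Stonebridge 17, Fernley 1, Claybrook 1, Millford 1.
Stonebridge has quota 15.390 (lower 15, upper 16) but receives 17 — outside the quota interval.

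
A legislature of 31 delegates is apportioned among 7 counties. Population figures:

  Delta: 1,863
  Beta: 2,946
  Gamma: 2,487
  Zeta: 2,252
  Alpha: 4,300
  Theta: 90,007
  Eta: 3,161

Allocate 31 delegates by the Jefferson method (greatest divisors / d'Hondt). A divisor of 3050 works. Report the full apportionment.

Delta=0; Beta=0; Gamma=0; Zeta=0; Alpha=1; Theta=29; Eta=1

With modified divisor 3050: modified quotas Delta 0.611, Beta 0.966, Gamma 0.815, Zeta 0.738, Alpha 1.410, Theta 29.510, Eta 1.036.
Rounding down: Delta 0, Beta 0, Gamma 0, Zeta 0, Alpha 1, Theta 29, Eta 1 (total 31).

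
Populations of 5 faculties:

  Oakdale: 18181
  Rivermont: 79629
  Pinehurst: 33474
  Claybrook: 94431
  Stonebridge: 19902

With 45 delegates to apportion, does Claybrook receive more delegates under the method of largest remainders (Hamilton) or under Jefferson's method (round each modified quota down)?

Jefferson

Hamilton: Oakdale 3, Rivermont 15, Pinehurst 6, Claybrook 17, Stonebridge 4.
Jefferson: Oakdale 3, Rivermont 15, Pinehurst 6, Claybrook 18, Stonebridge 3.
Claybrook gets 17 under Hamilton and 18 under Jefferson.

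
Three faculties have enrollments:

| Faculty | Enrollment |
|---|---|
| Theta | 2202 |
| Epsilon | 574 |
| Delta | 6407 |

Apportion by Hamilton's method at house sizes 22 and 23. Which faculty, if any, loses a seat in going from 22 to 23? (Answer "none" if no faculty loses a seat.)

At 22 seats: Theta 5, Epsilon 2, Delta 15.
At 23 seats: Theta 6, Epsilon 1, Delta 16.
Epsilon drops from 2 to 1.

Epsilon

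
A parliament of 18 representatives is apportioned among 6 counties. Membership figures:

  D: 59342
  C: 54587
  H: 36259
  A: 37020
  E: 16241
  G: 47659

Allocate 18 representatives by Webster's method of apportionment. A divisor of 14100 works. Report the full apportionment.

With modified divisor 14100: modified quotas D 4.209, C 3.871, H 2.572, A 2.626, E 1.152, G 3.380.
Rounding to the nearest integer: D 4, C 4, H 3, A 3, E 1, G 3 (total 18).

D=4, C=4, H=3, A=3, E=1, G=3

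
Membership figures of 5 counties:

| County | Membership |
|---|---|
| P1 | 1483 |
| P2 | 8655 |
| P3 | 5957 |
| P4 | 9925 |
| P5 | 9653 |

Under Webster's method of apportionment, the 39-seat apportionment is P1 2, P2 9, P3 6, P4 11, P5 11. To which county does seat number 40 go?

Priority for the next seat is population ÷ (current seats + 0.5).
Priorities: P1 593.200, P2 911.053, P3 916.462, P4 863.043, P5 839.391.
Highest priority: P3.

P3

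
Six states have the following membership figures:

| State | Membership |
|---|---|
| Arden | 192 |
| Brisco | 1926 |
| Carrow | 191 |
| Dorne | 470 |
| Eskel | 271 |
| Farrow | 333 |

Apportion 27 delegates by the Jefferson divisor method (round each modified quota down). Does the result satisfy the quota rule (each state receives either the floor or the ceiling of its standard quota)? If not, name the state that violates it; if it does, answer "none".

Brisco

Standard quotas: Arden 1.532, Brisco 15.372, Carrow 1.524, Dorne 3.751, Eskel 2.163, Farrow 2.658.
Jefferson allocation: Arden 1, Brisco 17, Carrow 1, Dorne 4, Eskel 2, Farrow 2.
Brisco has quota 15.372 (lower 15, upper 16) but receives 17 — outside the quota interval.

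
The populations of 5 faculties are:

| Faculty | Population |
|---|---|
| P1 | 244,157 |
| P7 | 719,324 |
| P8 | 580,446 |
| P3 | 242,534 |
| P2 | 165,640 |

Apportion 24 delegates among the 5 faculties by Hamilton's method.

Standard divisor: 1952101 ÷ 24 ≈ 81337.542.
Standard quotas: P1 3.0018, P7 8.8437, P8 7.1363, P3 2.9818, P2 2.0365.
Lower quotas: P1 3, P7 8, P8 7, P3 2, P2 2 (sum 22, leaving 2 seats).
Remainders in descending order: P3 0.9818, P7 0.8437, P8 0.1363, P2 0.0365, P1 0.0018.
The surplus seats go to P3, P7.

P1 3, P7 9, P8 7, P3 3, P2 2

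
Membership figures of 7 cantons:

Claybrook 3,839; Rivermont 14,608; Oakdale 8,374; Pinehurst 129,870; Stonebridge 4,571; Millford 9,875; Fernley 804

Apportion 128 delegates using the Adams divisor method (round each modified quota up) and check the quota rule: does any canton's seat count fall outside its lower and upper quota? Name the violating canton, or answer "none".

Standard quotas: Claybrook 2.858, Rivermont 10.875, Oakdale 6.234, Pinehurst 96.681, Stonebridge 3.403, Millford 7.351, Fernley 0.599.
Adams allocation: Claybrook 3, Rivermont 11, Oakdale 7, Pinehurst 94, Stonebridge 4, Millford 8, Fernley 1.
Pinehurst has quota 96.681 (lower 96, upper 97) but receives 94 — outside the quota interval.

Pinehurst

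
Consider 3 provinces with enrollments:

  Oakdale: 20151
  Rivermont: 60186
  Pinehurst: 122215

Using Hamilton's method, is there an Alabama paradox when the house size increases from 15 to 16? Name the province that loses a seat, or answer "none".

Oakdale

At 15 seats: Oakdale 2, Rivermont 4, Pinehurst 9.
At 16 seats: Oakdale 1, Rivermont 5, Pinehurst 10.
Oakdale drops from 2 to 1.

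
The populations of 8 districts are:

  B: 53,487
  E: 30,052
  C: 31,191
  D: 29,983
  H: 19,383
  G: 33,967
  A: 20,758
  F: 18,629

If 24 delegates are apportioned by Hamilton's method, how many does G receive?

Standard divisor: 237450 ÷ 24 ≈ 9893.75.
Standard quotas: B 5.4061, E 3.0375, C 3.1526, D 3.0305, H 1.9591, G 3.4332, A 2.0981, F 1.8829.
Lower quotas: B 5, E 3, C 3, D 3, H 1, G 3, A 2, F 1 (sum 21, leaving 3 seats).
Remainders in descending order: H 0.9591, F 0.8829, G 0.4332, B 0.4061, C 0.1526, A 0.0981, E 0.0375, D 0.0305.
Largest remainders: H, F, G receive the extra seats.
G receives 4.

4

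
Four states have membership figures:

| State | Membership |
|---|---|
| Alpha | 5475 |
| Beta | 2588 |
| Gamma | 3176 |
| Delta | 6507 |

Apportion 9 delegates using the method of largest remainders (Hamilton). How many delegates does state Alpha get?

Total 17746; standard divisor 17746/9 ≈ 1971.778.
Standard quotas: Alpha 2.7767, Beta 1.3125, Gamma 1.6107, Delta 3.3001.
Lower quotas: Alpha 2, Beta 1, Gamma 1, Delta 3 (sum 7, leaving 2 seats).
Remainders in descending order: Alpha 0.7767, Gamma 0.6107, Beta 0.3125, Delta 0.3001.
Largest remainders: Alpha, Gamma receive the extra seats.
Alpha receives 3.

3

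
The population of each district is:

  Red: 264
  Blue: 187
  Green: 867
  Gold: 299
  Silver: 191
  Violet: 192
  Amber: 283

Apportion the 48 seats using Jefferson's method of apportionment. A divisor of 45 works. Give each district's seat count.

Red 5, Blue 4, Green 19, Gold 6, Silver 4, Violet 4, Amber 6

With modified divisor 45: modified quotas Red 5.867, Blue 4.156, Green 19.267, Gold 6.644, Silver 4.244, Violet 4.267, Amber 6.289.
Rounding down: Red 5, Blue 4, Green 19, Gold 6, Silver 4, Violet 4, Amber 6 (total 48).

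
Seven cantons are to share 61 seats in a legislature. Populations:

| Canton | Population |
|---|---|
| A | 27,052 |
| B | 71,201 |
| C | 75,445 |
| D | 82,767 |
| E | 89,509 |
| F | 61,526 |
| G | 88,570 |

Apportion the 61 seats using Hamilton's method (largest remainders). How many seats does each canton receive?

A=3; B=9; C=9; D=10; E=11; F=8; G=11

Standard divisor: 496070 ÷ 61 ≈ 8132.295.
Standard quotas: A 3.3265, B 8.7553, C 9.2772, D 10.1776, E 11.0066, F 7.5656, G 10.8911.
Lower quotas: A 3, B 8, C 9, D 10, E 11, F 7, G 10 (sum 58, leaving 3 seats).
Remainders in descending order: G 0.8911, B 0.7553, F 0.5656, A 0.3265, C 0.2772, D 0.1776, E 0.0066.
Largest remainders: G, B, F receive the extra seats.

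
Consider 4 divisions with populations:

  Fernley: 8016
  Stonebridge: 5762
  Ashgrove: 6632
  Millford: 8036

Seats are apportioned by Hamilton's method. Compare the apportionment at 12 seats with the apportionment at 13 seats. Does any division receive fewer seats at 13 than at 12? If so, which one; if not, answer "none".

Stonebridge

At 12 seats: Fernley 3, Stonebridge 3, Ashgrove 3, Millford 3.
At 13 seats: Fernley 4, Stonebridge 2, Ashgrove 3, Millford 4.
Stonebridge drops from 3 to 2.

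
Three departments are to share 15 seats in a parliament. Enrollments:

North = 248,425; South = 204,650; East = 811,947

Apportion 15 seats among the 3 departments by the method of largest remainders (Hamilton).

Standard divisor: 1265022 ÷ 15 ≈ 84334.8.
Standard quotas: North 2.9457, South 2.4266, East 9.6277.
Lower quotas: North 2, South 2, East 9 (sum 13, leaving 2 seats).
Remainders in descending order: North 0.9457, East 0.6277, South 0.4266.
Largest remainders: North, East receive the extra seats.

North 3; South 2; East 10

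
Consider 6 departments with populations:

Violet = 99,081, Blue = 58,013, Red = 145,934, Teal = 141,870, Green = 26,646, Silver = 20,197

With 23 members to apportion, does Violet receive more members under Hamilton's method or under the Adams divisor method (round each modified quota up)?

Hamilton: Violet 4, Blue 3, Red 7, Teal 7, Green 1, Silver 1.
Adams: Violet 5, Blue 3, Red 6, Teal 6, Green 2, Silver 1.
Violet gets 4 under Hamilton and 5 under Adams.

Adams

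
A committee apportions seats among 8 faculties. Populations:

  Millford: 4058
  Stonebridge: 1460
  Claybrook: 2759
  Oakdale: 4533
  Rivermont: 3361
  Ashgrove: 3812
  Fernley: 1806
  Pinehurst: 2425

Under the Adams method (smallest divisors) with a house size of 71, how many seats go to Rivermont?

Standard divisor 24214/71 ≈ 341.042; standard quotas: Millford 11.899, Stonebridge 4.281, Claybrook 8.090, Oakdale 13.292, Rivermont 9.855, Ashgrove 11.178, Fernley 5.296, Pinehurst 7.111.
Rounding up gives 12, 5, 9, 14, 10, 12, 6, 8 = 76 seats, so the divisor must be adjusted.
With modified divisor 363: modified quotas Millford 11.179, Stonebridge 4.022, Claybrook 7.601, Oakdale 12.488, Rivermont 9.259, Ashgrove 10.501, Fernley 4.975, Pinehurst 6.680.
Rounding up: Millford 12, Stonebridge 5, Claybrook 8, Oakdale 13, Rivermont 10, Ashgrove 11, Fernley 5, Pinehurst 7 (total 71).
Rivermont receives 10.

10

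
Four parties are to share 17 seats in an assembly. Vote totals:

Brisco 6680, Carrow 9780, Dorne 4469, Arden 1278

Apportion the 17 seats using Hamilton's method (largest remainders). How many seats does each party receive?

The standard divisor is 22207/17 ≈ 1306.294.
Standard quotas: Brisco 5.1137, Carrow 7.4868, Dorne 3.4211, Arden 0.9783.
Lower quotas: Brisco 5, Carrow 7, Dorne 3, Arden 0 (sum 15, leaving 2 seats).
Remainders in descending order: Arden 0.9783, Carrow 0.4868, Dorne 0.4211, Brisco 0.1137.
The surplus seats go to Arden, Carrow.

Brisco 5, Carrow 8, Dorne 3, Arden 1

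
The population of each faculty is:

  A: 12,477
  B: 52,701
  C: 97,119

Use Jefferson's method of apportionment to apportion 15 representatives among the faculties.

Standard divisor 162297/15 ≈ 10819.8; standard quotas: A 1.153, B 4.871, C 8.976.
Rounding down gives 1, 4, 8 = 13 seats, so the divisor must be adjusted.
With modified divisor 10100: modified quotas A 1.235, B 5.218, C 9.616.
Rounding down: A 1, B 5, C 9 (total 15).

A=1; B=5; C=9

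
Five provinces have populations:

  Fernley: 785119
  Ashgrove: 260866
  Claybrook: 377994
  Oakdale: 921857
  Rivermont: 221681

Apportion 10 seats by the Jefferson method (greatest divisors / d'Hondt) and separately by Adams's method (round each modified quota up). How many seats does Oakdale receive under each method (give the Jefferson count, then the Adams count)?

Jefferson: Fernley 3, Ashgrove 1, Claybrook 1, Oakdale 4, Rivermont 1.
Adams: Fernley 3, Ashgrove 1, Claybrook 2, Oakdale 3, Rivermont 1.
Oakdale gets 4 under Jefferson and 3 under Adams.

4 and 3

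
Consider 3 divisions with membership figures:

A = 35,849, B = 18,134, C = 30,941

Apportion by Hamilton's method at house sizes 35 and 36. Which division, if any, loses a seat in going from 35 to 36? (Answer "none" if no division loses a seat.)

none

At 35 seats: A 15, B 7, C 13.
At 36 seats: A 15, B 8, C 13.
No division's allocation decreased.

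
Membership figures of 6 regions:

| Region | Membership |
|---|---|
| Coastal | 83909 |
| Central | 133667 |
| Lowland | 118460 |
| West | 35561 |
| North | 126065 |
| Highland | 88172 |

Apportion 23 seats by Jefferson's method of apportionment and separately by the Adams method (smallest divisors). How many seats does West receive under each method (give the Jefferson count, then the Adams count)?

Jefferson: Coastal 3, Central 6, Lowland 5, West 1, North 5, Highland 3.
Adams: Coastal 3, Central 5, Lowland 5, West 2, North 5, Highland 3.
West gets 1 under Jefferson and 2 under Adams.

1 and 2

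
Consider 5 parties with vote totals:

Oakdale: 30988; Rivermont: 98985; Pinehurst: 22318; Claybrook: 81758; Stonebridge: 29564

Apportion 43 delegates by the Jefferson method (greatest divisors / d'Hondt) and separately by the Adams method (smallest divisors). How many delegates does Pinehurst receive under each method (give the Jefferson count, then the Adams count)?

3 and 4

Jefferson: Oakdale 5, Rivermont 16, Pinehurst 3, Claybrook 14, Stonebridge 5.
Adams: Oakdale 5, Rivermont 16, Pinehurst 4, Claybrook 13, Stonebridge 5.
Pinehurst gets 3 under Jefferson and 4 under Adams.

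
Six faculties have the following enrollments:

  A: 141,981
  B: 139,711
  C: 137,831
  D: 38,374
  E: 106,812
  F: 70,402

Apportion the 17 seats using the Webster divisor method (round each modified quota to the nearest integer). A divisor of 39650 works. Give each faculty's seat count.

With modified divisor 39650: modified quotas A 3.581, B 3.524, C 3.476, D 0.968, E 2.694, F 1.776.
Rounding to the nearest integer: A 4, B 4, C 3, D 1, E 3, F 2 (total 17).

A 4, B 4, C 3, D 1, E 3, F 2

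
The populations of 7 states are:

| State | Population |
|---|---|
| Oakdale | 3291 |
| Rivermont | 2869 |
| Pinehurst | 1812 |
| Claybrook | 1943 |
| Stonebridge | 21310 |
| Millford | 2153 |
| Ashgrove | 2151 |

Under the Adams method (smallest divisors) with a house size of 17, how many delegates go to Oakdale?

2

Standard divisor 35529/17 ≈ 2089.941; standard quotas: Oakdale 1.575, Rivermont 1.373, Pinehurst 0.867, Claybrook 0.930, Stonebridge 10.196, Millford 1.030, Ashgrove 1.029.
Rounding up gives 2, 2, 1, 1, 11, 2, 2 = 21 seats, so the divisor must be adjusted.
With modified divisor 2500: modified quotas Oakdale 1.316, Rivermont 1.148, Pinehurst 0.725, Claybrook 0.777, Stonebridge 8.524, Millford 0.861, Ashgrove 0.860.
Rounding up: Oakdale 2, Rivermont 2, Pinehurst 1, Claybrook 1, Stonebridge 9, Millford 1, Ashgrove 1 (total 17).
Oakdale receives 2.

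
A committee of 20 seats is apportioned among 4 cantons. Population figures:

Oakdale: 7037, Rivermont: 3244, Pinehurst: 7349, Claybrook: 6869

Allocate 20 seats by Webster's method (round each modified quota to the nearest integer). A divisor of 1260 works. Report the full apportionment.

With modified divisor 1260: modified quotas Oakdale 5.585, Rivermont 2.575, Pinehurst 5.833, Claybrook 5.452.
Rounding to the nearest integer: Oakdale 6, Rivermont 3, Pinehurst 6, Claybrook 5 (total 20).

Oakdale: 6; Rivermont: 3; Pinehurst: 6; Claybrook: 5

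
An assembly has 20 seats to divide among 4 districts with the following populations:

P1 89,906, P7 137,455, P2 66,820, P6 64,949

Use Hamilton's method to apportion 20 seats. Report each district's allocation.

The standard divisor is 359130/20 ≈ 17956.5.
Standard quotas: P1 5.0069, P7 7.6549, P2 3.7212, P6 3.6170.
Lower quotas: P1 5, P7 7, P2 3, P6 3 (sum 18, leaving 2 seats).
Remainders in descending order: P2 0.7212, P7 0.6549, P6 0.6170, P1 0.0069.
The surplus seats go to P2, P7.

P1: 5, P7: 8, P2: 4, P6: 3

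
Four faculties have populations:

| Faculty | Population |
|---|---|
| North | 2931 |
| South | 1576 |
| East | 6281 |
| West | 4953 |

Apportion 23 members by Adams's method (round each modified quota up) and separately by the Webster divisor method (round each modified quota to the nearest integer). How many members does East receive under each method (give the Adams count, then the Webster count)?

Adams: North 4, South 3, East 9, West 7.
Webster: North 4, South 2, East 10, West 7.
East gets 9 under Adams and 10 under Webster.

9 and 10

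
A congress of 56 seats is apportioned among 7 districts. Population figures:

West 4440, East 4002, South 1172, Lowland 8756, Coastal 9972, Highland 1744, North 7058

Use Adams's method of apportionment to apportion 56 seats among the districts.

West=7; East=6; South=2; Lowland=13; Coastal=15; Highland=3; North=10

Standard divisor 37144/56 ≈ 663.286; standard quotas: West 6.694, East 6.034, South 1.767, Lowland 13.201, Coastal 15.034, Highland 2.629, North 10.641.
Rounding up gives 7, 7, 2, 14, 16, 3, 11 = 60 seats, so the divisor must be adjusted.
With modified divisor 710: modified quotas West 6.254, East 5.637, South 1.651, Lowland 12.332, Coastal 14.045, Highland 2.456, North 9.941.
Rounding up: West 7, East 6, South 2, Lowland 13, Coastal 15, Highland 3, North 10 (total 56).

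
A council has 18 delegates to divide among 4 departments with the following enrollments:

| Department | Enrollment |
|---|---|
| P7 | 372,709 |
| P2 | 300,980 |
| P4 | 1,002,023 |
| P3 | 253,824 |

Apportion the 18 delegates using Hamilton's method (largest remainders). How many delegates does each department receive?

P7=4, P2=3, P4=9, P3=2

Standard divisor: 1929536 ÷ 18 ≈ 107196.444.
Standard quotas: P7 3.4769, P2 2.8077, P4 9.3475, P3 2.3678.
Lower quotas: P7 3, P2 2, P4 9, P3 2 (sum 16, leaving 2 seats).
Remainders in descending order: P2 0.8077, P7 0.4769, P3 0.3678, P4 0.3475.
The surplus seats go to P2, P7.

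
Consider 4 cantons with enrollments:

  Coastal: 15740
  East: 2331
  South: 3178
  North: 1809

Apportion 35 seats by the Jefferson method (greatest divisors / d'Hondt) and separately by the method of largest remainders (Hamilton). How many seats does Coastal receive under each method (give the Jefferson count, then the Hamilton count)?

Jefferson: Coastal 25, East 3, South 5, North 2.
Hamilton: Coastal 24, East 3, South 5, North 3.
Coastal gets 25 under Jefferson and 24 under Hamilton.

25 and 24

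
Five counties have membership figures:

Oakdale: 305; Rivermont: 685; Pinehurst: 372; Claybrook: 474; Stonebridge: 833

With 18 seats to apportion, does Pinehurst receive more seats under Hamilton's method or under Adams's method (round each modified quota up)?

Adams

Hamilton: Oakdale 2, Rivermont 5, Pinehurst 2, Claybrook 3, Stonebridge 6.
Adams: Oakdale 2, Rivermont 5, Pinehurst 3, Claybrook 3, Stonebridge 5.
Pinehurst gets 2 under Hamilton and 3 under Adams.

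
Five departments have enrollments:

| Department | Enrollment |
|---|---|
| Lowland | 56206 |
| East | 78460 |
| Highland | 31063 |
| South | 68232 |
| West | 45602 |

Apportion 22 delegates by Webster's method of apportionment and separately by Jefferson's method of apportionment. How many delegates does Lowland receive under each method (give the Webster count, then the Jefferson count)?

5 and 4

Webster: Lowland 5, East 6, Highland 2, South 5, West 4.
Jefferson: Lowland 4, East 6, Highland 2, South 6, West 4.
Lowland gets 5 under Webster and 4 under Jefferson.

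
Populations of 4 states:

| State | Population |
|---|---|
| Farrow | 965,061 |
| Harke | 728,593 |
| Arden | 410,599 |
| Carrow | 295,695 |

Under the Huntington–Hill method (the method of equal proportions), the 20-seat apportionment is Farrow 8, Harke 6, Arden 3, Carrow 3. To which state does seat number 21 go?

Priority for the next seat is population ÷ (√(s·(s+1))).
Priorities: Farrow 113733.530, Harke 112424.341, Arden 118529.722, Carrow 85359.794.
Highest priority: Arden.

Arden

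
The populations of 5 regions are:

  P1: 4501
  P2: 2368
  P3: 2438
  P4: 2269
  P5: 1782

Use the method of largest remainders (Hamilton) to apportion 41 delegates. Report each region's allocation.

P1 14, P2 7, P3 8, P4 7, P5 5

Total 13358; standard divisor 13358/41 ≈ 325.805.
Standard quotas: P1 13.815, P2 7.268, P3 7.483, P4 6.964, P5 5.470.
Lower quotas: P1 13, P2 7, P3 7, P4 6, P5 5 (sum 38, leaving 3 seats).
Remainders in descending order: P4 0.964, P1 0.815, P3 0.483, P5 0.470, P2 0.268.
The surplus seats go to P4, P1, P3.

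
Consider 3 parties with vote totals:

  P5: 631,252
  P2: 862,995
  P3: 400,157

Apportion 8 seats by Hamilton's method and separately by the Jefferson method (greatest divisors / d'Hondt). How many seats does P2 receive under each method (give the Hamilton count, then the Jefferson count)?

Hamilton: P5 3, P2 3, P3 2.
Jefferson: P5 3, P2 4, P3 1.
P2 gets 3 under Hamilton and 4 under Jefferson.

3 and 4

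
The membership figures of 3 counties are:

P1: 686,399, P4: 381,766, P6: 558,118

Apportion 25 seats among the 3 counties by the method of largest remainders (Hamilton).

The standard divisor is 1626283/25 ≈ 65051.32.
Standard quotas: P1 10.5517, P4 5.8687, P6 8.5797.
Lower quotas: P1 10, P4 5, P6 8 (sum 23, leaving 2 seats).
Remainders in descending order: P4 0.8687, P6 0.5797, P1 0.5517.
The surplus seats go to P4, P6.

P1 10; P4 6; P6 9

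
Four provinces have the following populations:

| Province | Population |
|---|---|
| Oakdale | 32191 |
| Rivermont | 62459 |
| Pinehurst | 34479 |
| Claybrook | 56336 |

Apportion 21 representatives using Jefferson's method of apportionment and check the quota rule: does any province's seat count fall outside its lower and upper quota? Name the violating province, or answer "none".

Standard quotas: Oakdale 3.645, Rivermont 7.072, Pinehurst 3.904, Claybrook 6.379.
Jefferson allocation: Oakdale 3, Rivermont 7, Pinehurst 4, Claybrook 7.
Every allocation lies between the lower and upper quota.

none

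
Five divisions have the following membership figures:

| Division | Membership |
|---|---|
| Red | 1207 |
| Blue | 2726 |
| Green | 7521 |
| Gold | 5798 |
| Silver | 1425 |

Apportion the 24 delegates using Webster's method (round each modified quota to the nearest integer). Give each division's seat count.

Standard divisor 18677/24 ≈ 778.208; standard quotas: Red 1.551, Blue 3.503, Green 9.665, Gold 7.450, Silver 1.831.
Rounding to the nearest integer gives 2, 4, 10, 7, 2 = 25 seats, so the divisor must be adjusted.
With modified divisor 790: modified quotas Red 1.528, Blue 3.451, Green 9.520, Gold 7.339, Silver 1.804.
Rounding to the nearest integer: Red 2, Blue 3, Green 10, Gold 7, Silver 2 (total 24).

Red 2; Blue 3; Green 10; Gold 7; Silver 2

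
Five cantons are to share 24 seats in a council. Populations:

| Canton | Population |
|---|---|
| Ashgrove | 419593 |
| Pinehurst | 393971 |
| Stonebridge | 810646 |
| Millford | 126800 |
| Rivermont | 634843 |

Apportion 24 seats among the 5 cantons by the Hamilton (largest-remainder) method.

Standard divisor: 2385853 ÷ 24 ≈ 99410.542.
Standard quotas: Ashgrove 4.2208, Pinehurst 3.9631, Stonebridge 8.1545, Millford 1.2755, Rivermont 6.3861.
Lower quotas: Ashgrove 4, Pinehurst 3, Stonebridge 8, Millford 1, Rivermont 6 (sum 22, leaving 2 seats).
Remainders in descending order: Pinehurst 0.9631, Rivermont 0.3861, Millford 0.2755, Ashgrove 0.2208, Stonebridge 0.1545.
The surplus seats go to Pinehurst, Rivermont.

Ashgrove 4, Pinehurst 4, Stonebridge 8, Millford 1, Rivermont 7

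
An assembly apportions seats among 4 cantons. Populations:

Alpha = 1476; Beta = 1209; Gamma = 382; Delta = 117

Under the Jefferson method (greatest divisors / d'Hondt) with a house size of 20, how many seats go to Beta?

Standard divisor 3184/20 ≈ 159.2; standard quotas: Alpha 9.271, Beta 7.594, Gamma 2.399, Delta 0.735.
Rounding down gives 9, 7, 2, 0 = 18 seats, so the divisor must be adjusted.
With modified divisor 140: modified quotas Alpha 10.543, Beta 8.636, Gamma 2.729, Delta 0.836.
Rounding down: Alpha 10, Beta 8, Gamma 2, Delta 0 (total 20).
Beta receives 8.

8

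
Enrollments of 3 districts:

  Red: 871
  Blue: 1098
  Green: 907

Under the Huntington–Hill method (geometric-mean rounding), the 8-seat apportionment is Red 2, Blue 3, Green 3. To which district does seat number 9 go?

Priority for the next seat is population ÷ (√(s·(s+1))).
Priorities: Red 355.584, Blue 316.965, Green 261.828.
Highest priority: Red.

Red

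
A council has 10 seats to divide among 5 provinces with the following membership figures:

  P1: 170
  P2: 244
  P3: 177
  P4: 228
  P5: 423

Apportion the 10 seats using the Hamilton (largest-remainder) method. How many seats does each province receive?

Total 1242; standard divisor 1242/10 ≈ 124.2.
Standard quotas: P1 1.369, P2 1.965, P3 1.425, P4 1.836, P5 3.406.
Lower quotas: P1 1, P2 1, P3 1, P4 1, P5 3 (sum 7, leaving 3 seats).
Remainders in descending order: P2 0.965, P4 0.836, P3 0.425, P5 0.406, P1 0.369.
Largest remainders: P2, P4, P3 receive the extra seats.

P1: 1, P2: 2, P3: 2, P4: 2, P5: 3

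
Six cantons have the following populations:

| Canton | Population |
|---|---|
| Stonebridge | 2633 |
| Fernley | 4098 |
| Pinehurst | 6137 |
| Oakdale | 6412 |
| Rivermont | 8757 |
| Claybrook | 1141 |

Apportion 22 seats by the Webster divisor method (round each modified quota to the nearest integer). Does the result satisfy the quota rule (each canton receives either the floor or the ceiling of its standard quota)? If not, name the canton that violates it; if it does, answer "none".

none

Standard quotas: Stonebridge 1.985, Fernley 3.090, Pinehurst 4.627, Oakdale 4.835, Rivermont 6.603, Claybrook 0.860.
Webster allocation: Stonebridge 2, Fernley 3, Pinehurst 5, Oakdale 5, Rivermont 6, Claybrook 1.
Every allocation lies between the lower and upper quota.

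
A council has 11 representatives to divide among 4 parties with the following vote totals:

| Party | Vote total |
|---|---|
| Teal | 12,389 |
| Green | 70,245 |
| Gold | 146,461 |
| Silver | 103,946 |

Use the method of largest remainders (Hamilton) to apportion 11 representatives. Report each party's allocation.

Teal 0; Green 2; Gold 5; Silver 4

Total 333041; standard divisor 333041/11 ≈ 30276.455.
Standard quotas: Teal 0.4092, Green 2.3201, Gold 4.8375, Silver 3.4332.
Lower quotas: Teal 0, Green 2, Gold 4, Silver 3 (sum 9, leaving 2 seats).
Remainders in descending order: Gold 0.8375, Silver 0.4332, Teal 0.4092, Green 0.3201.
The surplus seats go to Gold, Silver.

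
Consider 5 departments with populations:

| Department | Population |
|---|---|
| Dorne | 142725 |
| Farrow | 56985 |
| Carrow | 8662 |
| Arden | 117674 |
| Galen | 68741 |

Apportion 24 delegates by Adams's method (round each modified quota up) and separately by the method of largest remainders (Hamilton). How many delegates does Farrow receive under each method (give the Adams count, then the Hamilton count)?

Adams: Dorne 8, Farrow 4, Carrow 1, Arden 7, Galen 4.
Hamilton: Dorne 9, Farrow 3, Carrow 1, Arden 7, Galen 4.
Farrow gets 4 under Adams and 3 under Hamilton.

4 and 3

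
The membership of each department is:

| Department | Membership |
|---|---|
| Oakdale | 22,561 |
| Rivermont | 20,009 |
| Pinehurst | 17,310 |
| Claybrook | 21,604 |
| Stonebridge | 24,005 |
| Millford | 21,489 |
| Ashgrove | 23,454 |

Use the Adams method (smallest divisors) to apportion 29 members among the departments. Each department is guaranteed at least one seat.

Oakdale=4, Rivermont=4, Pinehurst=3, Claybrook=4, Stonebridge=5, Millford=4, Ashgrove=5

Standard divisor 150432/29 ≈ 5187.31; standard quotas: Oakdale 4.349, Rivermont 3.857, Pinehurst 3.337, Claybrook 4.165, Stonebridge 4.628, Millford 4.143, Ashgrove 4.521.
Rounding up gives 5, 4, 4, 5, 5, 5, 5 = 33 seats, so the divisor must be adjusted.
With modified divisor 5820: modified quotas Oakdale 3.876, Rivermont 3.438, Pinehurst 2.974, Claybrook 3.712, Stonebridge 4.125, Millford 3.692, Ashgrove 4.030.
Rounding up: Oakdale 4, Rivermont 4, Pinehurst 3, Claybrook 4, Stonebridge 5, Millford 4, Ashgrove 5 (total 29).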